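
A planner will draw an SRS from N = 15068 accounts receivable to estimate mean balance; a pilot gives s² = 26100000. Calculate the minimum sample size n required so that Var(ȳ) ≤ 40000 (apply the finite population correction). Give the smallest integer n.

Without fpc, n₀ = s²/D = 26100000/40000 = 652.5000.
With fpc, (1 − n/N)·s²/n ≤ D requires n ≥ n₀/(1 + n₀/N) = 652.5000/(1 + 652.5000/15068) = 625.4171.
Rounding up, n = 626.

626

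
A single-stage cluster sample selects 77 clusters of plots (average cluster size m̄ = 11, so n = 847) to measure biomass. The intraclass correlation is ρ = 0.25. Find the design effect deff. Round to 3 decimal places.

deff = 1 + (11 − 1)·0.25 = 1 + 2.5 = 3.5.

3.500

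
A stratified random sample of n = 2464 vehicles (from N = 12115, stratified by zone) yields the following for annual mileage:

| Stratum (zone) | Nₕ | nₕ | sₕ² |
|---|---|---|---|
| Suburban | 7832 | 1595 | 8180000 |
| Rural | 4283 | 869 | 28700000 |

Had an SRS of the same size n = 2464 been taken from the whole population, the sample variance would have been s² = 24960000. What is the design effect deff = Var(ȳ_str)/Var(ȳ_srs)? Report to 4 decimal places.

Var(ȳ_str) = Σ Wₕ²(1−fₕ)sₕ²/nₕ with Wₕ = Nₕ/12115:
  Suburban: (7832/12115)²·(1−1595/7832)·8180000/1595 = 1706.8455
  Rural: (4283/12115)²·(1−869/4283)·28700000/869 = 3290.2347
  → Var(ȳ_str) = 4997.0802.
Var(ȳ_srs) = (1 − 2464/12115)·24960000/2464 = 8069.6142.
deff = 4997.0802 / 8069.6142 = 0.6192.

0.6192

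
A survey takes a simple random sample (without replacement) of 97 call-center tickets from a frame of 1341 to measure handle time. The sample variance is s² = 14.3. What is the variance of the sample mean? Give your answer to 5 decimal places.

Under SRS without replacement, Var(ȳ) = (1 − f)·s²/n with f = n/N = 97/1341 = 0.07233408.
Var(ȳ) = (1 − 0.07233408)·14.3/97 = 0.92766592·0.14742268 = 0.136759.

0.13676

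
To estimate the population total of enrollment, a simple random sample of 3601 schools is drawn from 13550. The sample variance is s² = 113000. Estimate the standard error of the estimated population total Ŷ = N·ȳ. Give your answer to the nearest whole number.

65041

Var(Ŷ) = N²·Var(ȳ) = N²·(1 − n/N)·s²/n.
f = 3601/13550 = 0.26575646; Var(ȳ) = 0.73424354·113000/3601 = 23.040689.
Var(Ŷ) = 13550² · 23.040689 = 4.2303281 × 10^9.
SE(Ŷ) = √(4.2303281 × 10^9) = 65041.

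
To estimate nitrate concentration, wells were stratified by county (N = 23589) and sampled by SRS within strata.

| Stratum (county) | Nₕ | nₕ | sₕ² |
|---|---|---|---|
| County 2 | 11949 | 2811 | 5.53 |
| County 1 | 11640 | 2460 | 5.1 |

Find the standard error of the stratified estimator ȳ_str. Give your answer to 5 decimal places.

Var(ȳ_str) = Σₕ Wₕ²(1 − fₕ)sₕ²/nₕ with Wₕ = Nₕ/N, N = 23589.
County 2: Wₕ = 0.50654966; term = 0.50654966²·(1 − 0.23524981)·5.53/2811 = 3.8603612 × 10^-4.
County 1: Wₕ = 0.49345034; term = 0.49345034²·(1 − 0.21134021)·5.1/2460 = 3.9811787 × 10^-4.
Sum = 7.8415399 × 10^-4.
SE = √(7.8415399 × 10^-4) = 0.02800.

0.02800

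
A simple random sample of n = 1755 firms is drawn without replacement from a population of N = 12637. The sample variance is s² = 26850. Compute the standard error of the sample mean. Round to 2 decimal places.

Under SRS without replacement, Var(ȳ) = (1 − f)·s²/n with f = n/N = 1755/12637 = 0.13887790.
Var(ȳ) = (1 − 0.13887790)·26850/1755 = 0.86112210·15.299145 = 13.174432.
SE(ȳ) = √(13.174432) = 3.63.

3.63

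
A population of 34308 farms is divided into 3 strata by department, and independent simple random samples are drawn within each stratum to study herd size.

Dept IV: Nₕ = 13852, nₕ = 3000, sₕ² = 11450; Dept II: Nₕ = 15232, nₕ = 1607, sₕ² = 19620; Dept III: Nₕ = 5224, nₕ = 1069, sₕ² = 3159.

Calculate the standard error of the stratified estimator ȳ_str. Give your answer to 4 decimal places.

1.6415

Var(ȳ_str) = Σₕ Wₕ²(1 − fₕ)sₕ²/nₕ with Wₕ = Nₕ/N, N = 34308.
Dept IV: Wₕ = 0.40375423; term = 0.40375423²·(1 − 0.21657522)·11450/3000 = 0.48743386.
Dept II: Wₕ = 0.44397808; term = 0.44397808²·(1 − 0.10550158)·19620/1607 = 2.1527112.
Dept III: Wₕ = 0.15226769; term = 0.15226769²·(1 − 0.20463247)·3159/1069 = 0.054494832.
Sum = 2.6946399.
SE = √(2.6946399) = 1.6415.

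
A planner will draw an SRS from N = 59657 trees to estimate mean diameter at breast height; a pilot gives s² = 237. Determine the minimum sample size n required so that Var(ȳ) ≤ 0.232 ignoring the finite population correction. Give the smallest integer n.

Without fpc, n₀ = s²/D = 237/0.232 = 1021.5517.
Rounding up, n = 1022.

1022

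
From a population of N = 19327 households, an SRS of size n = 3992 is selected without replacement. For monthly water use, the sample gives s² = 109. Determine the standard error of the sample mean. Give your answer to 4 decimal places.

0.1472

Under SRS without replacement, Var(ȳ) = (1 − f)·s²/n with f = n/N = 3992/19327 = 0.20655042.
Var(ȳ) = (1 − 0.20655042)·109/3992 = 0.79344958·0.027304609 = 0.021664831.
SE(ȳ) = √(0.021664831) = 0.1472.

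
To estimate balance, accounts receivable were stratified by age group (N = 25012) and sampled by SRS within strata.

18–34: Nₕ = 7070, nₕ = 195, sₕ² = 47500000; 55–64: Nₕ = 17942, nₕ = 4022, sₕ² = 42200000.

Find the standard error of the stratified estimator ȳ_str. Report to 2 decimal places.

152.03

Var(ȳ_str) = Σₕ Wₕ²(1 − fₕ)sₕ²/nₕ with Wₕ = Nₕ/N, N = 25012.
18–34: Wₕ = 0.28266432; term = 0.28266432²·(1 − 0.02758133)·47500000/195 = 18925.801.
55–64: Wₕ = 0.71733568; term = 0.71733568²·(1 − 0.22416676)·42200000/4022 = 4188.7422.
Sum = 23114.543.
SE = √(23114.543) = 152.03.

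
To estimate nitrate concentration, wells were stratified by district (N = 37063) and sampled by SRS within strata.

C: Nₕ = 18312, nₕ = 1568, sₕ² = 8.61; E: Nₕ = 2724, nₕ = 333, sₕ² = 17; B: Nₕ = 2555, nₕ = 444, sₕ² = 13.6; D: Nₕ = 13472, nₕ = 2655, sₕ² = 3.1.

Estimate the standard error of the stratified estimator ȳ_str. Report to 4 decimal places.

0.0414

Var(ȳ_str) = Σₕ Wₕ²(1 − fₕ)sₕ²/nₕ with Wₕ = Nₕ/N, N = 37063.
C: Wₕ = 0.49407765; term = 0.49407765²·(1 − 0.08562691)·8.61/1568 = 0.0012256626.
E: Wₕ = 0.07349648; term = 0.07349648²·(1 − 0.12224670)·17/333 = 2.4205287 × 10^-4.
B: Wₕ = 0.06893668; term = 0.06893668²·(1 − 0.17377691)·13.6/444 = 1.2026907 × 10^-4.
D: Wₕ = 0.36348919; term = 0.36348919²·(1 − 0.19707542)·3.1/2655 = 1.238668 × 10^-4.
Sum = 0.0017118513.
SE = √(0.0017118513) = 0.0414.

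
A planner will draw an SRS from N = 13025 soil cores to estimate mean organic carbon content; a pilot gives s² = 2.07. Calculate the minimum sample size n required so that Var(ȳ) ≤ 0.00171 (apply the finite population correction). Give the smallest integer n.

Without fpc, n₀ = s²/D = 2.07/0.00171 = 1210.5263.
With fpc, (1 − n/N)·s²/n ≤ D requires n ≥ n₀/(1 + n₀/N) = 1210.5263/(1 + 1210.5263/13025) = 1107.5885.
Rounding up, n = 1108.

1108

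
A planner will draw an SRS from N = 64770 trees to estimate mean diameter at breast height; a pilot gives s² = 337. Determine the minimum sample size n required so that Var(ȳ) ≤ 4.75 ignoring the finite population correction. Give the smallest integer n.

Without fpc, n₀ = s²/D = 337/4.75 = 70.9474.
Rounding up, n = 71.

71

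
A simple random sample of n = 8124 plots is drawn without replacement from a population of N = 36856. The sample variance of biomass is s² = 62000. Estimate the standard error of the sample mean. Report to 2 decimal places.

2.44

Under SRS without replacement, Var(ȳ) = (1 − f)·s²/n with f = n/N = 8124/36856 = 0.22042544.
Var(ȳ) = (1 − 0.22042544)·62000/8124 = 0.77957456·7.6317085 = 5.9494858.
SE(ȳ) = √(5.9494858) = 2.44.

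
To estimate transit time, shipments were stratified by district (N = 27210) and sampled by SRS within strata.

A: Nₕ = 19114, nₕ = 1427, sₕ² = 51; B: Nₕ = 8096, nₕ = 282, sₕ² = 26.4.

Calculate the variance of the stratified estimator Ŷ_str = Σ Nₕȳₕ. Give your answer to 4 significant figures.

Var(Ŷ_str) = Σₕ Nₕ²(1 − fₕ)sₕ²/nₕ.
A: 19114²·(1 − 1427/19114)·51/1427 = 1.2082365 × 10^7.
B: 8096²·(1 − 282/8096)·26.4/282 = 5.9224135 × 10^6.
Sum = 1.8004779 × 10^7.

1.800 × 10^7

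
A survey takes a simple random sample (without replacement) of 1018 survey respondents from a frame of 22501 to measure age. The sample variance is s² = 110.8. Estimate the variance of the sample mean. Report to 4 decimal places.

0.1039

Under SRS without replacement, Var(ȳ) = (1 − f)·s²/n with f = n/N = 1018/22501 = 0.04524243.
Var(ȳ) = (1 − 0.04524243)·110.8/1018 = 0.95475757·0.10884086 = 0.10391664.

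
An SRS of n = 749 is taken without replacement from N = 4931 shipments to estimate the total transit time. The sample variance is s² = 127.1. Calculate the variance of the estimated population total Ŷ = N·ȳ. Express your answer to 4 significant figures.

3.499 × 10^6

Var(Ŷ) = N²·Var(ȳ) = N²·(1 − n/N)·s²/n.
f = 749/4931 = 0.15189617; Var(ȳ) = 0.84810383·127.1/749 = 0.14391722.
Var(Ŷ) = 4931² · 0.14391722 = 3.4993128 × 10^6.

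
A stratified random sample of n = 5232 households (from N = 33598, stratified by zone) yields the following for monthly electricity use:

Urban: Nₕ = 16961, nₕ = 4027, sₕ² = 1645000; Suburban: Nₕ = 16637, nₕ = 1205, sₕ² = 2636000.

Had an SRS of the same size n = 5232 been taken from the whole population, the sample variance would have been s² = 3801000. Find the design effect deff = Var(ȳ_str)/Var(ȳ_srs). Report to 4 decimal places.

Var(ȳ_str) = Σ Wₕ²(1−fₕ)sₕ²/nₕ with Wₕ = Nₕ/33598:
  Urban: (16961/33598)²·(1−4027/16961)·1645000/4027 = 79.3856
  Suburban: (16637/33598)²·(1−1205/16637)·2636000/1205 = 497.54084
  → Var(ȳ_str) = 576.92644.
Var(ȳ_srs) = (1 − 5232/33598)·3801000/5232 = 613.35909.
deff = 576.92644 / 613.35909 = 0.9406.

0.9406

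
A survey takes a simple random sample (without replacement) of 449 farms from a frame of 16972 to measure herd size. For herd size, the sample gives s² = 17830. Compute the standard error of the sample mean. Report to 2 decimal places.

Under SRS without replacement, Var(ȳ) = (1 − f)·s²/n with f = n/N = 449/16972 = 0.02645534.
Var(ȳ) = (1 − 0.02645534)·17830/449 = 0.97354466·39.710468 = 38.659914.
SE(ȳ) = √(38.659914) = 6.22.

6.22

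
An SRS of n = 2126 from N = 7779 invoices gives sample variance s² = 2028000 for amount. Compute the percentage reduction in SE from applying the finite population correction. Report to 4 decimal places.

f = n/N = 2126/7779 = 0.27329991.
SE_no-fpc = √(s²/n) = 30.885337; SE_fpc = √((1−f)s²/n) = 26.328733.
Ratio = √(1−f) = 0.85246706. Reduction = 100·(1 − 0.85246706) = 14.7533%.

14.7533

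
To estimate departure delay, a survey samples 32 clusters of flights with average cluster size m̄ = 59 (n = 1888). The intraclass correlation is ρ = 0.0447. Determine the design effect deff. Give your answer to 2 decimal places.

3.59

deff = 1 + (59 − 1)·0.0447 = 1 + 2.5926 = 3.5926.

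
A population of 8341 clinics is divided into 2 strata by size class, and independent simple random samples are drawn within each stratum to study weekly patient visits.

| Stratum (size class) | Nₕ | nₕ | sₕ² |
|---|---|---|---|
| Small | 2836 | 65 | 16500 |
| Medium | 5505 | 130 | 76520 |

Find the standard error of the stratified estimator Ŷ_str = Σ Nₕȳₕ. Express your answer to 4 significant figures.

Var(Ŷ_str) = Σₕ Nₕ²(1 − fₕ)sₕ²/nₕ.
Small: 2836²·(1 − 65/2836)·16500/65 = 1.9948642 × 10^9.
Medium: 5505²·(1 − 130/5505)·76520/130 = 1.7416761 × 10^10.
Sum = 1.9411625 × 10^10.
SE = √(1.9411625 × 10^10) = 139300.

139300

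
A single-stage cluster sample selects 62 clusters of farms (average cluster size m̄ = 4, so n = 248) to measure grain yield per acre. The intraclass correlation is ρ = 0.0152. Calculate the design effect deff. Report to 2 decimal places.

1.05

deff = 1 + (4 − 1)·0.0152 = 1 + 0.0456 = 1.0456.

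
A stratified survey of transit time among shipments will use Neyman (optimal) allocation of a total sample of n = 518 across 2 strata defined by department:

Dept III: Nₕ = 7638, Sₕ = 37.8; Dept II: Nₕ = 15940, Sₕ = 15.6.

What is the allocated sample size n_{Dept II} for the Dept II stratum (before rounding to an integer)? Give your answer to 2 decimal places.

Neyman allocation: nₕ = n·NₕSₕ / Σⱼ NⱼSⱼ.
Σ NⱼSⱼ = 7638·37.8 + 15940·15.6 = 537380.4.
n_{Dept II} = 518·15940·15.6 / 537380.4 = 239.70.

239.70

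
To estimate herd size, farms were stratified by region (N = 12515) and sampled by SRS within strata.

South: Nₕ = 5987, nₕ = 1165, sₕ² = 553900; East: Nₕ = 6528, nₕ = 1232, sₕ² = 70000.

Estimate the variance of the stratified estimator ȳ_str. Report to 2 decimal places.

100.18

Var(ȳ_str) = Σₕ Wₕ²(1 − fₕ)sₕ²/nₕ with Wₕ = Nₕ/N, N = 12515.
South: Wₕ = 0.47838594; term = 0.47838594²·(1 − 0.19458827)·553900/1165 = 87.635526.
East: Wₕ = 0.52161406; term = 0.52161406²·(1 − 0.18872549)·70000/1232 = 12.541623.
Sum = 100.17715.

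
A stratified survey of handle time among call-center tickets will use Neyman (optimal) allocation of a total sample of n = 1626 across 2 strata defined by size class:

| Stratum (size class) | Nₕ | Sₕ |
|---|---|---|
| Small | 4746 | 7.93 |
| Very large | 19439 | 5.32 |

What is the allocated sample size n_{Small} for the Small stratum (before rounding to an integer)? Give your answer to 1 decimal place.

Neyman allocation: nₕ = n·NₕSₕ / Σⱼ NⱼSⱼ.
Σ NⱼSⱼ = 4746·7.93 + 19439·5.32 = 141051.26.
n_{Small} = 1626·4746·7.93 / 141051.26 = 433.9.

433.9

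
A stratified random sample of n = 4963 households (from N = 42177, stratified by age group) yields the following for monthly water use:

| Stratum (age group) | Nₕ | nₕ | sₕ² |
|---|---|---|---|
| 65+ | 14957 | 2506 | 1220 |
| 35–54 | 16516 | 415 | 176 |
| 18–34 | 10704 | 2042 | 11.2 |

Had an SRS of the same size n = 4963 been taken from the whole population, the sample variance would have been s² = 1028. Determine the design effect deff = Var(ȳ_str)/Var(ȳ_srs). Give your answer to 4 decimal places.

Var(ȳ_str) = Σ Wₕ²(1−fₕ)sₕ²/nₕ with Wₕ = Nₕ/42177:
  65+: (14957/42177)²·(1−2506/14957)·1220/2506 = 0.05096548
  35–54: (16516/42177)²·(1−415/16516)·176/415 = 0.063397324
  18–34: (10704/42177)²·(1−2042/10704)·11.2/2042 = 2.8587435 × 10^-4
  → Var(ȳ_str) = 0.11464868.
Var(ȳ_srs) = (1 − 4963/42177)·1028/4963 = 0.18275931.
deff = 0.11464868 / 0.18275931 = 0.6273.

0.6273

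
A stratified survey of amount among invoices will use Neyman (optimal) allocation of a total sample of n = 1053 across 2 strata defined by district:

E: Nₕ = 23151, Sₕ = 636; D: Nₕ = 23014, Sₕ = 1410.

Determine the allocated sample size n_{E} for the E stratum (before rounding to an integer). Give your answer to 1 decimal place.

328.7

Neyman allocation: nₕ = n·NₕSₕ / Σⱼ NⱼSⱼ.
Σ NⱼSⱼ = 23151·636 + 23014·1410 = 4.7173776 × 10^7.
n_{E} = 1053·23151·636 / (4.7173776 × 10^7) = 328.7.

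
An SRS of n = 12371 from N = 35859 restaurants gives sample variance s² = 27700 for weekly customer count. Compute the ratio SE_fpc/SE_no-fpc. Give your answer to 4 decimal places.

0.8093

f = n/N = 12371/35859 = 0.34499010.
SE_no-fpc = √(s²/n) = 1.4963648; SE_fpc = √((1−f)s²/n) = 1.2110482.
Ratio = √(1−f) = 0.80932682.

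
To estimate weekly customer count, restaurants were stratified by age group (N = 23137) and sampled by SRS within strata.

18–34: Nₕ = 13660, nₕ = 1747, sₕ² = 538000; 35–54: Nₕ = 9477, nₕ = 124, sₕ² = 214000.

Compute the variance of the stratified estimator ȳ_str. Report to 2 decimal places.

Var(ȳ_str) = Σₕ Wₕ²(1 − fₕ)sₕ²/nₕ with Wₕ = Nₕ/N, N = 23137.
18–34: Wₕ = 0.59039633; term = 0.59039633²·(1 − 0.12789165)·538000/1747 = 93.615361.
35–54: Wₕ = 0.40960367; term = 0.40960367²·(1 − 0.01308431)·214000/124 = 285.75893.
Sum = 379.37429.

379.37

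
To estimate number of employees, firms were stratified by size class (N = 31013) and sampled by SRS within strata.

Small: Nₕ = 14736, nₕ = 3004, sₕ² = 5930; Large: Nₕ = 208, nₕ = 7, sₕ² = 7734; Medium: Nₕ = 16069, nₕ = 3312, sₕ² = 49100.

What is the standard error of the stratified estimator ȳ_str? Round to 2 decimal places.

Var(ȳ_str) = Σₕ Wₕ²(1 − fₕ)sₕ²/nₕ with Wₕ = Nₕ/N, N = 31013.
Small: Wₕ = 0.47515558; term = 0.47515558²·(1 − 0.20385451)·5930/3004 = 0.35482881.
Large: Wₕ = 0.00670686; term = 0.00670686²·(1 − 0.03365385)·7734/7 = 0.048026171.
Medium: Wₕ = 0.51813756; term = 0.51813756²·(1 − 0.20611115)·49100/3312 = 3.1596648.
Sum = 3.5625198.
SE = √(3.5625198) = 1.89.

1.89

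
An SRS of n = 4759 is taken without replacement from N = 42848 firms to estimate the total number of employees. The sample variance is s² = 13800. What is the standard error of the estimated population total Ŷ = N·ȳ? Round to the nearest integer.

68793

Var(Ŷ) = N²·Var(ȳ) = N²·(1 − n/N)·s²/n.
f = 4759/42848 = 0.11106703; Var(ȳ) = 0.88893297·13800/4759 = 2.5777002.
Var(Ŷ) = 42848² · 2.5777002 = 4.7325315 × 10^9.
SE(Ŷ) = √(4.7325315 × 10^9) = 68793.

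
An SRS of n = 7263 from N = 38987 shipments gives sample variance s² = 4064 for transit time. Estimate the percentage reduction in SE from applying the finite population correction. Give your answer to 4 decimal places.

f = n/N = 7263/38987 = 0.18629287.
SE_no-fpc = √(s²/n) = 0.74802968; SE_fpc = √((1−f)s²/n) = 0.67476553.
Ratio = √(1−f) = 0.90205717. Reduction = 100·(1 − 0.90205717) = 9.7943%.

9.7943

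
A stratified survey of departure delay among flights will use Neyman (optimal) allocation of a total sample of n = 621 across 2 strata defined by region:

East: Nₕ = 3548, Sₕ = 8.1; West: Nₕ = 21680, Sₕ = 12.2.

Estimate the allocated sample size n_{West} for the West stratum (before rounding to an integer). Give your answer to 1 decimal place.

560.1

Neyman allocation: nₕ = n·NₕSₕ / Σⱼ NⱼSⱼ.
Σ NⱼSⱼ = 3548·8.1 + 21680·12.2 = 293234.8.
n_{West} = 621·21680·12.2 / 293234.8 = 560.1.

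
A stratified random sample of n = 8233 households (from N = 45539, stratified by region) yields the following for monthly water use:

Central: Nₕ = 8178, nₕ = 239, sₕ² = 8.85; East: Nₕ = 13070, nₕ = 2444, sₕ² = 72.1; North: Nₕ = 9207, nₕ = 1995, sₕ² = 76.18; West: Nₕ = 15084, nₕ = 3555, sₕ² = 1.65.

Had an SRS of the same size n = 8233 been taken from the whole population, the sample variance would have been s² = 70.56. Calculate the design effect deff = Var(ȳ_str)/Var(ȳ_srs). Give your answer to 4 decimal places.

Var(ȳ_str) = Σ Wₕ²(1−fₕ)sₕ²/nₕ with Wₕ = Nₕ/45539:
  Central: (8178/45539)²·(1−239/8178)·8.85/239 = 0.0011592879
  East: (13070/45539)²·(1−2444/13070)·72.1/2444 = 0.0019756613
  North: (9207/45539)²·(1−1995/9207)·76.18/1995 = 0.0012226579
  West: (15084/45539)²·(1−3555/15084)·1.65/3555 = 3.8921137 × 10^-5
  → Var(ȳ_str) = 0.0043965282.
Var(ȳ_srs) = (1 − 8233/45539)·70.56/8233 = 0.0070209463.
deff = 0.0043965282 / 0.0070209463 = 0.6262.

0.6262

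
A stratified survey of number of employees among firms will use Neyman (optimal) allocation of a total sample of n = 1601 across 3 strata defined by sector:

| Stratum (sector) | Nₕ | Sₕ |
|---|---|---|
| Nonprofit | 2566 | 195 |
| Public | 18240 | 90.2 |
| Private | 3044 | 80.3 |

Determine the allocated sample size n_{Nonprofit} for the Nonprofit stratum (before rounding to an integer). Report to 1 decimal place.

Neyman allocation: nₕ = n·NₕSₕ / Σⱼ NⱼSⱼ.
Σ NⱼSⱼ = 2566·195 + 18240·90.2 + 3044·80.3 = 2.3900512 × 10^6.
n_{Nonprofit} = 1601·2566·195 / (2.3900512 × 10^6) = 335.2.

335.2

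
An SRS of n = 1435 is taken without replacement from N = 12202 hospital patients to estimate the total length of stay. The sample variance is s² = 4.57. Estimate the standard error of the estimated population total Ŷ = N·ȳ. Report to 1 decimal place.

Var(Ŷ) = N²·Var(ȳ) = N²·(1 − n/N)·s²/n.
f = 1435/12202 = 0.11760367; Var(ȳ) = 0.88239633·4.57/1435 = 0.0028101402.
Var(Ŷ) = 12202² · 0.0028101402 = 418398.41.
SE(Ŷ) = √(418398.41) = 646.8.

646.8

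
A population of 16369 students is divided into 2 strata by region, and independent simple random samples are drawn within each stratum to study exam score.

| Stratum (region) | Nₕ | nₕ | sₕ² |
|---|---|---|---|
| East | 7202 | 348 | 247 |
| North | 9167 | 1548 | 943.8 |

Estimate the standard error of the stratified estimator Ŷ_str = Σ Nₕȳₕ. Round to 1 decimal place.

8810.2

Var(Ŷ_str) = Σₕ Nₕ²(1 − fₕ)sₕ²/nₕ.
East: 7202²·(1 − 348/7202)·247/348 = 3.5036033 × 10^7.
North: 9167²·(1 − 1548/9167)·943.8/1548 = 4.2582801 × 10^7.
Sum = 7.7618834 × 10^7.
SE = √(7.7618834 × 10^7) = 8810.2.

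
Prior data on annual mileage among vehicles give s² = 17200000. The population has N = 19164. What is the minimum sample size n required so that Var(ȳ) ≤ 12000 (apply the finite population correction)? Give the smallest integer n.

1334

Without fpc, n₀ = s²/D = 17200000/12000 = 1433.3333.
With fpc, (1 − n/N)·s²/n ≤ D requires n ≥ n₀/(1 + n₀/N) = 1433.3333/(1 + 1433.3333/19164) = 1333.5901.
Rounding up, n = 1334.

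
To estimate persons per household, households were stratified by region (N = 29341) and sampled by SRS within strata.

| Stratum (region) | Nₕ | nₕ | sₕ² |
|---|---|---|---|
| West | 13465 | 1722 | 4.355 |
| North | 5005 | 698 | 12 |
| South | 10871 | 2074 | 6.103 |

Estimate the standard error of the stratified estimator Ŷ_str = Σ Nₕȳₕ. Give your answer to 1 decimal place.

1025.6

Var(Ŷ_str) = Σₕ Nₕ²(1 − fₕ)sₕ²/nₕ.
West: 13465²·(1 − 1722/13465)·4.355/1722 = 399889.9.
North: 5005²·(1 − 698/5005)·12/698 = 370599.46.
South: 10871²·(1 − 2074/10871)·6.103/2074 = 281409.47.
Sum = 1.0518988 × 10^6.
SE = √(1.0518988 × 10^6) = 1025.6.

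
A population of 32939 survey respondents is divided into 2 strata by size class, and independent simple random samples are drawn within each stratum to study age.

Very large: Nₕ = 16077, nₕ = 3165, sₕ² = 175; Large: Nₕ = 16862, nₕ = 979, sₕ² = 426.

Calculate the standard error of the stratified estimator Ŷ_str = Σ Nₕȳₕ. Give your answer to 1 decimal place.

Var(Ŷ_str) = Σₕ Nₕ²(1 − fₕ)sₕ²/nₕ.
Very large: 16077²·(1 − 3165/16077)·175/3165 = 1.1477911 × 10^7.
Large: 16862²·(1 − 979/16862)·426/979 = 1.1653826 × 10^8.
Sum = 1.2801617 × 10^8.
SE = √(1.2801617 × 10^8) = 11314.4.

11314.4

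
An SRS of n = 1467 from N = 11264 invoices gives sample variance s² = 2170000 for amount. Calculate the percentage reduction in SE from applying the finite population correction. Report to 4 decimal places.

f = n/N = 1467/11264 = 0.13023793.
SE_no-fpc = √(s²/n) = 38.46049; SE_fpc = √((1−f)s²/n) = 35.868651.
Ratio = √(1−f) = 0.93261035. Reduction = 100·(1 − 0.93261035) = 6.7390%.

6.7390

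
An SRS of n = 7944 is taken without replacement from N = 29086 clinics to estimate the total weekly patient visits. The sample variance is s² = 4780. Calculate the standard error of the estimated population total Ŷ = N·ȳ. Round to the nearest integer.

Var(Ŷ) = N²·Var(ȳ) = N²·(1 − n/N)·s²/n.
f = 7944/29086 = 0.27312109; Var(ȳ) = 0.72687891·4780/7944 = 0.43737175.
Var(Ŷ) = 29086² · 0.43737175 = 3.7001449 × 10^8.
SE(Ŷ) = √(3.7001449 × 10^8) = 19236.

19236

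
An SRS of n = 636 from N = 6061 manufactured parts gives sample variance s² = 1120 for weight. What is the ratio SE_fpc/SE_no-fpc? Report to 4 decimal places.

f = n/N = 636/6061 = 0.10493318.
SE_no-fpc = √(s²/n) = 1.3270291; SE_fpc = √((1−f)s²/n) = 1.2554753.
Ratio = √(1−f) = 0.94607971.

0.9461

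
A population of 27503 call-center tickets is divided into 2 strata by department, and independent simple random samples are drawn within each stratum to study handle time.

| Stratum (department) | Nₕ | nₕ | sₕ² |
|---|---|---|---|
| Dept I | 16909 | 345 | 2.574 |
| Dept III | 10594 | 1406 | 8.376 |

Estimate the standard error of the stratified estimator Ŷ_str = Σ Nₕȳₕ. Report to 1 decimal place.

1633.9

Var(Ŷ_str) = Σₕ Nₕ²(1 − fₕ)sₕ²/nₕ.
Dept I: 16909²·(1 − 345/16909)·2.574/345 = 2.0896454 × 10^6.
Dept III: 10594²·(1 − 1406/10594)·8.376/1406 = 579872.22.
Sum = 2.6695176 × 10^6.
SE = √(2.6695176 × 10^6) = 1633.9.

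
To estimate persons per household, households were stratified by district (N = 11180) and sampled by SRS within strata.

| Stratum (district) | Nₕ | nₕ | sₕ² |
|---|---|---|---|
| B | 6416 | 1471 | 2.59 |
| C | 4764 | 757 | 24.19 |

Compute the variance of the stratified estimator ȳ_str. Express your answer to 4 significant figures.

0.005327

Var(ȳ_str) = Σₕ Wₕ²(1 − fₕ)sₕ²/nₕ with Wₕ = Nₕ/N, N = 11180.
B: Wₕ = 0.57388193; term = 0.57388193²·(1 − 0.22927057)·2.59/1471 = 4.4692447 × 10^-4.
C: Wₕ = 0.42611807; term = 0.42611807²·(1 − 0.15890008)·24.19/757 = 0.0048803108.
Sum = 0.0053272353.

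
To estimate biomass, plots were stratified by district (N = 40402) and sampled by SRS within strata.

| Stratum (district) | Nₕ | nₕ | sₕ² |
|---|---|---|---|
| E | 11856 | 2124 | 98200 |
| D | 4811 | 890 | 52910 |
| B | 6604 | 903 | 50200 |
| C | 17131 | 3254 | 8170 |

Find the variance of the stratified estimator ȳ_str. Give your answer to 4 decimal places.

Var(ȳ_str) = Σₕ Wₕ²(1 − fₕ)sₕ²/nₕ with Wₕ = Nₕ/N, N = 40402.
E: Wₕ = 0.29345082; term = 0.29345082²·(1 − 0.17914980)·98200/2124 = 3.2680714.
D: Wₕ = 0.11907826; term = 0.11907826²·(1 − 0.18499273)·52910/890 = 0.68702767.
B: Wₕ = 0.16345725; term = 0.16345725²·(1 − 0.13673531)·50200/903 = 1.2822371.
C: Wₕ = 0.42401366; term = 0.42401366²·(1 − 0.18994805)·8170/3254 = 0.36565969.
Sum = 5.6029959.

5.6030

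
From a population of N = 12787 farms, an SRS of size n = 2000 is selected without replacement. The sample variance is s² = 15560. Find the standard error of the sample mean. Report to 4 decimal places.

Under SRS without replacement, Var(ȳ) = (1 − f)·s²/n with f = n/N = 2000/12787 = 0.15640885.
Var(ȳ) = (1 − 0.15640885)·15560/2000 = 0.84359115·7.78 = 6.5631391.
SE(ȳ) = √(6.5631391) = 2.5619.

2.5619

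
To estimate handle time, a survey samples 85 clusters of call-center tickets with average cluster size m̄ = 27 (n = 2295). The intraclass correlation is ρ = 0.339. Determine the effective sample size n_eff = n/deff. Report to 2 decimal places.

deff = 1 + (27 − 1)·0.339 = 1 + 8.814 = 9.814.
n_eff = 2295 / 9.814 = 233.85.

233.85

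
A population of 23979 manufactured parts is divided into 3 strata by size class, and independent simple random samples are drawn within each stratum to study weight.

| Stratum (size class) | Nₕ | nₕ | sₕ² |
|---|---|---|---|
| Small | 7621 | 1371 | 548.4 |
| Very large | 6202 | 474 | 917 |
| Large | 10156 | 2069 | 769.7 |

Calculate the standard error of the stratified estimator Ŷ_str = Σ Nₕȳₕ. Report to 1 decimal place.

Var(Ŷ_str) = Σₕ Nₕ²(1 − fₕ)sₕ²/nₕ.
Small: 7621²·(1 − 1371/7621)·548.4/1371 = 1.90525 × 10^7.
Very large: 6202²·(1 − 474/6202)·917/474 = 6.8726743 × 10^7.
Large: 10156²·(1 − 2069/10156)·769.7/2069 = 3.0554215 × 10^7.
Sum = 1.1833346 × 10^8.
SE = √(1.1833346 × 10^8) = 10878.1.

10878.1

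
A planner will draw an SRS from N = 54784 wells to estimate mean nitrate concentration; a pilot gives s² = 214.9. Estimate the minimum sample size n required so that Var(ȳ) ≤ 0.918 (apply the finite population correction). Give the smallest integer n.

234

Without fpc, n₀ = s²/D = 214.9/0.918 = 234.0959.
With fpc, (1 − n/N)·s²/n ≤ D requires n ≥ n₀/(1 + n₀/N) = 234.0959/(1 + 234.0959/54784) = 233.0998.
Rounding up, n = 234.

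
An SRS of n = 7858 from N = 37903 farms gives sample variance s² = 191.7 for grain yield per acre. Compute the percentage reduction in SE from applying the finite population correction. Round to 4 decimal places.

f = n/N = 7858/37903 = 0.20731868.
SE_no-fpc = √(s²/n) = 0.15619065; SE_fpc = √((1−f)s²/n) = 0.13906068.
Ratio = √(1−f) = 0.89032652. Reduction = 100·(1 − 0.89032652) = 10.9673%.

10.9673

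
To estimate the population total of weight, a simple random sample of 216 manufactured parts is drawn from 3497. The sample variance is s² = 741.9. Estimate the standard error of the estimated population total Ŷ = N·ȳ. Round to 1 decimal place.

6277.6

Var(Ŷ) = N²·Var(ȳ) = N²·(1 − n/N)·s²/n.
f = 216/3497 = 0.06176723; Var(ȳ) = 0.93823277·741.9/216 = 3.2225689.
Var(Ŷ) = 3497² · 3.2225689 = 3.9408824 × 10^7.
SE(Ŷ) = √(3.9408824 × 10^7) = 6277.6.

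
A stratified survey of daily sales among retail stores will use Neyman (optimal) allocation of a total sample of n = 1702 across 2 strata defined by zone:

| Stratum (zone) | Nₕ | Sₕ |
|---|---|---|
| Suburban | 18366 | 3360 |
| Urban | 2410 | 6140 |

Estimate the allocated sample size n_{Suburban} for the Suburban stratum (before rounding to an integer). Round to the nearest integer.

1373

Neyman allocation: nₕ = n·NₕSₕ / Σⱼ NⱼSⱼ.
Σ NⱼSⱼ = 18366·3360 + 2410·6140 = 7.650716 × 10^7.
n_{Suburban} = 1702·18366·3360 / (7.650716 × 10^7) = 1373.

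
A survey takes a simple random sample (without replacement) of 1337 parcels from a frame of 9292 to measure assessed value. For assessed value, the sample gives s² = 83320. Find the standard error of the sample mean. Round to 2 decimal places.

7.30

Under SRS without replacement, Var(ȳ) = (1 − f)·s²/n with f = n/N = 1337/9292 = 0.14388721.
Var(ȳ) = (1 − 0.14388721)·83320/1337 = 0.85611279·62.318624 = 53.351771.
SE(ȳ) = √(53.351771) = 7.30.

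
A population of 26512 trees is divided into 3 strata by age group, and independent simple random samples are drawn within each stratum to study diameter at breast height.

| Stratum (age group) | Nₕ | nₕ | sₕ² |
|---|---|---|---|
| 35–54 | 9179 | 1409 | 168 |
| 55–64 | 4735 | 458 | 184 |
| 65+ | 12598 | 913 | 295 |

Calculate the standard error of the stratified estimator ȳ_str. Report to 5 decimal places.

0.30223

Var(ȳ_str) = Σₕ Wₕ²(1 − fₕ)sₕ²/nₕ with Wₕ = Nₕ/N, N = 26512.
35–54: Wₕ = 0.34622058; term = 0.34622058²·(1 − 0.15350256)·168/1409 = 0.012098449.
55–64: Wₕ = 0.17859837; term = 0.17859837²·(1 − 0.09672650)·184/458 = 0.011575149.
65+: Wₕ = 0.47518105; term = 0.47518105²·(1 − 0.07247182)·295/913 = 0.067670062.
Sum = 0.09134366.
SE = √(0.09134366) = 0.30223.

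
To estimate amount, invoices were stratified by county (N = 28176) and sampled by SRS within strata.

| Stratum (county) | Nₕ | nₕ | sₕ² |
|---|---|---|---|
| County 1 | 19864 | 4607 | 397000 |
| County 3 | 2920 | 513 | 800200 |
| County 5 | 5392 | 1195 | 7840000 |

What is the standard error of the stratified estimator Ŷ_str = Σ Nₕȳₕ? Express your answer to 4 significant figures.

430800

Var(Ŷ_str) = Σₕ Nₕ²(1 − fₕ)sₕ²/nₕ.
County 1: 19864²·(1 − 4607/19864)·397000/4607 = 2.6116089 × 10^10.
County 3: 2920²·(1 − 513/2920)·800200/513 = 1.096327 × 10^10.
County 5: 5392²·(1 − 1195/5392)·7840000/1195 = 1.4846942 × 10^11.
Sum = 1.8554878 × 10^11.
SE = √(1.8554878 × 10^11) = 430800.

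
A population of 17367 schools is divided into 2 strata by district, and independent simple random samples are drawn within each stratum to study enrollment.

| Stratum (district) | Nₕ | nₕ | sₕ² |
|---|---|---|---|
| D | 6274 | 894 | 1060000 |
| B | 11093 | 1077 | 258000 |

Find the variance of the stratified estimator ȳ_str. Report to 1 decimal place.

220.9

Var(ȳ_str) = Σₕ Wₕ²(1 − fₕ)sₕ²/nₕ with Wₕ = Nₕ/N, N = 17367.
D: Wₕ = 0.36125986; term = 0.36125986²·(1 − 0.14249283)·1060000/894 = 132.69224.
B: Wₕ = 0.63874014; term = 0.63874014²·(1 − 0.09708825)·258000/1077 = 88.246547.
Sum = 220.93879.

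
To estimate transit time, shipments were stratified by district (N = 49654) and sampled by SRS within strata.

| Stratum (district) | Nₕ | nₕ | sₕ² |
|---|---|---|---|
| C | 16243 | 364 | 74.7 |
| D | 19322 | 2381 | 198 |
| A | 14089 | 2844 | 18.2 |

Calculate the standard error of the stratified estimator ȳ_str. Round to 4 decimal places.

Var(ȳ_str) = Σₕ Wₕ²(1 − fₕ)sₕ²/nₕ with Wₕ = Nₕ/N, N = 49654.
C: Wₕ = 0.32712370; term = 0.32712370²·(1 − 0.02240965)·74.7/364 = 0.021468422.
D: Wₕ = 0.38913280; term = 0.38913280²·(1 − 0.12322741)·198/2381 = 0.011040492.
A: Wₕ = 0.28374351; term = 0.28374351²·(1 − 0.20185961)·18.2/2844 = 4.1121878 × 10^-4.
Sum = 0.032920133.
SE = √(0.032920133) = 0.1814.

0.1814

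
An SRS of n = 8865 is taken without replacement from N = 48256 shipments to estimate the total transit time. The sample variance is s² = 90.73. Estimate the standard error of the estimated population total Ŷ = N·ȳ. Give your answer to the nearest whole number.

4411

Var(Ŷ) = N²·Var(ȳ) = N²·(1 − n/N)·s²/n.
f = 8865/48256 = 0.18370773; Var(ȳ) = 0.81629227·90.73/8865 = 0.0083544499.
Var(Ŷ) = 48256² · 0.0083544499 = 1.9454519 × 10^7.
SE(Ŷ) = √(1.9454519 × 10^7) = 4411.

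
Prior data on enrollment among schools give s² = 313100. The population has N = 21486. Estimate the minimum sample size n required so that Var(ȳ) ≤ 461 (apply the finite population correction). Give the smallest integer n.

Without fpc, n₀ = s²/D = 313100/461 = 679.1757.
With fpc, (1 − n/N)·s²/n ≤ D requires n ≥ n₀/(1 + n₀/N) = 679.1757/(1 + 679.1757/21486) = 658.3647.
Rounding up, n = 659.

659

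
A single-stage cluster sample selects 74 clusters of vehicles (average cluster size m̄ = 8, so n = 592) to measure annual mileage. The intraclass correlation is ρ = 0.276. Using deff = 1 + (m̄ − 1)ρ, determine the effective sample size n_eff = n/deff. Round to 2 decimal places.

deff = 1 + (8 − 1)·0.276 = 1 + 1.932 = 2.932.
n_eff = 592 / 2.932 = 201.91.

201.91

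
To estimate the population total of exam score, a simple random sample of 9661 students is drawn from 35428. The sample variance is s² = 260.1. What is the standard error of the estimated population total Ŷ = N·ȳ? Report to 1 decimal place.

Var(Ŷ) = N²·Var(ȳ) = N²·(1 − n/N)·s²/n.
f = 9661/35428 = 0.27269391; Var(ȳ) = 0.72730609·260.1/9661 = 0.019581028.
Var(Ŷ) = 35428² · 0.019581028 = 2.4576994 × 10^7.
SE(Ŷ) = √(2.4576994 × 10^7) = 4957.5.

4957.5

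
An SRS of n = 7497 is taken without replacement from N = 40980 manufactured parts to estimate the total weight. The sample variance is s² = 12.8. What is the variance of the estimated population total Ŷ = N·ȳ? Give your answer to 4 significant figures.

Var(Ŷ) = N²·Var(ȳ) = N²·(1 − n/N)·s²/n.
f = 7497/40980 = 0.18294290; Var(ȳ) = 0.81705710·12.8/7497 = 0.0013950021.
Var(Ŷ) = 40980² · 0.0013950021 = 2.3427113 × 10^6.

2.343 × 10^6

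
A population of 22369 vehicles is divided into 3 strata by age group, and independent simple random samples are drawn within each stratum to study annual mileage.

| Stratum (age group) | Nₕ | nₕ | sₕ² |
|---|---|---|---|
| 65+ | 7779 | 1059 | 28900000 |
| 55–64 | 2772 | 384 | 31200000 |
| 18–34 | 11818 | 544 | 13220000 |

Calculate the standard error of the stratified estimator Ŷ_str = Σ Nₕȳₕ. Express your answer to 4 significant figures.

2.281 × 10^6

Var(Ŷ_str) = Σₕ Nₕ²(1 − fₕ)sₕ²/nₕ.
65+: 7779²·(1 − 1059/7779)·28900000/1059 = 1.426576 × 10^12.
55–64: 2772²·(1 − 384/2772)·31200000/384 = 5.378373 × 10^11.
18–34: 11818²·(1 − 544/11818)·13220000/544 = 3.2378339 × 10^12.
Sum = 5.2022472 × 10^12.
SE = √(5.2022472 × 10^12) = 2.281 × 10^6.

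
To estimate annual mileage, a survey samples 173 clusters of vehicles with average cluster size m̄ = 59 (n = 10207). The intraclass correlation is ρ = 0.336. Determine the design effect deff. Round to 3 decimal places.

20.488

deff = 1 + (59 − 1)·0.336 = 1 + 19.488 = 20.488.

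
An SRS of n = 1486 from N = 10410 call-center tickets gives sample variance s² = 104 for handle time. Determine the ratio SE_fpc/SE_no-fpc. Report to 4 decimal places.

f = n/N = 1486/10410 = 0.14274736.
SE_no-fpc = √(s²/n) = 0.26454969; SE_fpc = √((1−f)s²/n) = 0.24494111.
Ratio = √(1−f) = 0.92587939.

0.9259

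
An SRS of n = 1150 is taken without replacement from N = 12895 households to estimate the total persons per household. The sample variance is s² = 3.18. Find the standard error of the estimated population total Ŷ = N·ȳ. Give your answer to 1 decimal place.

647.1

Var(Ŷ) = N²·Var(ȳ) = N²·(1 − n/N)·s²/n.
f = 1150/12895 = 0.08918185; Var(ȳ) = 0.91081815·3.18/1150 = 0.0025186102.
Var(Ŷ) = 12895² · 0.0025186102 = 418797.09.
SE(Ŷ) = √(418797.09) = 647.1.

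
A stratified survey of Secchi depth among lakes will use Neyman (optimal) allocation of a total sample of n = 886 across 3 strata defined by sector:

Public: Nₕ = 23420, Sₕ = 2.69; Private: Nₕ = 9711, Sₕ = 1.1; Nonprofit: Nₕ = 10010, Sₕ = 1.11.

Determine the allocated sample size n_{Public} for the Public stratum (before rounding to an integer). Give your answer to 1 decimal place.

Neyman allocation: nₕ = n·NₕSₕ / Σⱼ NⱼSⱼ.
Σ NⱼSⱼ = 23420·2.69 + 9711·1.1 + 10010·1.11 = 84793.
n_{Public} = 886·23420·2.69 / 84793 = 658.3.

658.3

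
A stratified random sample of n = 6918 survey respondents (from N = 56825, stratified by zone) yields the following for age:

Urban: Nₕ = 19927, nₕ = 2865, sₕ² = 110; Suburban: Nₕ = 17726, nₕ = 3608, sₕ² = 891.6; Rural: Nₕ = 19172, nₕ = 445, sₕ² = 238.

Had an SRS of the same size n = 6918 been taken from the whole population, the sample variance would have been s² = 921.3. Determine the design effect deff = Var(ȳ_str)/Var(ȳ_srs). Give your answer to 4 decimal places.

0.7067

Var(ȳ_str) = Σ Wₕ²(1−fₕ)sₕ²/nₕ with Wₕ = Nₕ/56825:
  Urban: (19927/56825)²·(1−2865/19927)·110/2865 = 0.0040426024
  Suburban: (17726/56825)²·(1−3608/17726)·891.6/3608 = 0.019151754
  Rural: (19172/56825)²·(1−445/19172)·238/445 = 0.059466679
  → Var(ȳ_str) = 0.082661035.
Var(ȳ_srs) = (1 − 6918/56825)·921.3/6918 = 0.11696139.
deff = 0.082661035 / 0.11696139 = 0.7067.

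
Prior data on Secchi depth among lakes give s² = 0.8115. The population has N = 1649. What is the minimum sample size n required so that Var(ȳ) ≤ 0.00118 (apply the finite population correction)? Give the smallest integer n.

Without fpc, n₀ = s²/D = 0.8115/0.00118 = 687.7119.
With fpc, (1 − n/N)·s²/n ≤ D requires n ≥ n₀/(1 + n₀/N) = 687.7119/(1 + 687.7119/1649) = 485.3131.
Rounding up, n = 486.

486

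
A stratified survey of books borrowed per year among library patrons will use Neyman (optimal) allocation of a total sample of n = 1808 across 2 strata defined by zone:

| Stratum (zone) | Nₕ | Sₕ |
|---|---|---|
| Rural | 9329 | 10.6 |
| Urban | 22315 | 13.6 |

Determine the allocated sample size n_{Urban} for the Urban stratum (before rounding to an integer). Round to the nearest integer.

Neyman allocation: nₕ = n·NₕSₕ / Σⱼ NⱼSⱼ.
Σ NⱼSⱼ = 9329·10.6 + 22315·13.6 = 402371.4.
n_{Urban} = 1808·22315·13.6 / 402371.4 = 1364.

1364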